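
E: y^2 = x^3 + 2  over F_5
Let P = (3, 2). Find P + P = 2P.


Doubling: s = (3 x1^2 + a) / (2 y1)
s = (3*3^2 + 0) / (2*2) mod 5 = 3
x3 = s^2 - 2 x1 mod 5 = 3^2 - 2*3 = 3
y3 = s (x1 - x3) - y1 mod 5 = 3 * (3 - 3) - 2 = 3

2P = (3, 3)


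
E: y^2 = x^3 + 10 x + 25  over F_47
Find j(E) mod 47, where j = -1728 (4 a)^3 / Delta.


Delta = -16(4 a^3 + 27 b^2) mod 47 = 29
-1728 * (4 a)^3 = -1728 * (4*10)^3 mod 47 = 34
j = 34 * 29^(-1) mod 47 = 19

j = 19 (mod 47)


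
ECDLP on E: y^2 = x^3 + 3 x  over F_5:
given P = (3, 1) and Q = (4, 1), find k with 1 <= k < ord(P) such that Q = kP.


Enumerate multiples of P until we hit Q = (4, 1):
  1P = (3, 1)
  2P = (4, 4)
  3P = (2, 2)
  4P = (1, 2)
  5P = (0, 0)
  6P = (1, 3)
  7P = (2, 3)
  8P = (4, 1)
Match found at i = 8.

k = 8


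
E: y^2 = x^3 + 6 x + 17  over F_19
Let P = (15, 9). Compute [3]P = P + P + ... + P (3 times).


k = 3 = 11_2 (binary, LSB first: 11)
Double-and-add from P = (15, 9):
  bit 0 = 1: acc = O + (15, 9) = (15, 9)
  bit 1 = 1: acc = (15, 9) + (17, 4) = (17, 15)

3P = (17, 15)


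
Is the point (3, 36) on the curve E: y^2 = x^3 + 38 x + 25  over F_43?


Check whether y^2 = x^3 + 38 x + 25 (mod 43) for (x, y) = (3, 36).
LHS: y^2 = 36^2 mod 43 = 6
RHS: x^3 + 38 x + 25 = 3^3 + 38*3 + 25 mod 43 = 37
LHS != RHS

No, not on the curve


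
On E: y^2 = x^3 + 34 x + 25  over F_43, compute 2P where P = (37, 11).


Doubling: s = (3 x1^2 + a) / (2 y1)
s = (3*37^2 + 34) / (2*11) mod 43 = 26
x3 = s^2 - 2 x1 mod 43 = 26^2 - 2*37 = 0
y3 = s (x1 - x3) - y1 mod 43 = 26 * (37 - 0) - 11 = 5

2P = (0, 5)


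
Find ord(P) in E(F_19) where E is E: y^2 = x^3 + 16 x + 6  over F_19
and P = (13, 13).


Compute successive multiples of P until we hit O:
  1P = (13, 13)
  2P = (9, 9)
  3P = (17, 2)
  4P = (12, 8)
  5P = (0, 14)
  6P = (15, 12)
  7P = (15, 7)
  8P = (0, 5)
  ... (continuing to 13P)
  13P = O

ord(P) = 13


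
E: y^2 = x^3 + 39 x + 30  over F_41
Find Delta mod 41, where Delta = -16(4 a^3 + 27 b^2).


4 a^3 + 27 b^2 = 4*39^3 + 27*30^2 = 237276 + 24300 = 261576
Delta = -16 * (261576) = -4185216
Delta mod 41 = 23

Delta = 23 (mod 41)


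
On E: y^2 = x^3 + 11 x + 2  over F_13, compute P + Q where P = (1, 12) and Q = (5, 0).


P != Q, so use the chord formula.
s = (y2 - y1) / (x2 - x1) = (1) / (4) mod 13 = 10
x3 = s^2 - x1 - x2 mod 13 = 10^2 - 1 - 5 = 3
y3 = s (x1 - x3) - y1 mod 13 = 10 * (1 - 3) - 12 = 7

P + Q = (3, 7)


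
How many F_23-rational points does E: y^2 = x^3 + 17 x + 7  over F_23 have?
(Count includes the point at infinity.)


For each x in F_23, count y with y^2 = x^3 + 17 x + 7 mod 23:
  x = 1: RHS = 2, y in [5, 18]  -> 2 point(s)
  x = 2: RHS = 3, y in [7, 16]  -> 2 point(s)
  x = 3: RHS = 16, y in [4, 19]  -> 2 point(s)
  x = 4: RHS = 1, y in [1, 22]  -> 2 point(s)
  x = 6: RHS = 3, y in [7, 16]  -> 2 point(s)
  x = 7: RHS = 9, y in [3, 20]  -> 2 point(s)
  x = 10: RHS = 4, y in [2, 21]  -> 2 point(s)
  x = 15: RHS = 3, y in [7, 16]  -> 2 point(s)
  x = 18: RHS = 4, y in [2, 21]  -> 2 point(s)
  x = 19: RHS = 13, y in [6, 17]  -> 2 point(s)
  x = 22: RHS = 12, y in [9, 14]  -> 2 point(s)
Affine points: 22. Add the point at infinity: total = 23.

#E(F_23) = 23


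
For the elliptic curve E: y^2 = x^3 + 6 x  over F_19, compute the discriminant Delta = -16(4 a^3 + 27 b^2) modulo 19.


4 a^3 + 27 b^2 = 4*6^3 + 27*0^2 = 864 + 0 = 864
Delta = -16 * (864) = -13824
Delta mod 19 = 8

Delta = 8 (mod 19)


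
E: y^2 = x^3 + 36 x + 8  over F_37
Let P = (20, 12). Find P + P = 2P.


Doubling: s = (3 x1^2 + a) / (2 y1)
s = (3*20^2 + 36) / (2*12) mod 37 = 33
x3 = s^2 - 2 x1 mod 37 = 33^2 - 2*20 = 13
y3 = s (x1 - x3) - y1 mod 37 = 33 * (20 - 13) - 12 = 34

2P = (13, 34)


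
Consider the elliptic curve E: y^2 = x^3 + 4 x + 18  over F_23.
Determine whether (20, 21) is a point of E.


Check whether y^2 = x^3 + 4 x + 18 (mod 23) for (x, y) = (20, 21).
LHS: y^2 = 21^2 mod 23 = 4
RHS: x^3 + 4 x + 18 = 20^3 + 4*20 + 18 mod 23 = 2
LHS != RHS

No, not on the curve


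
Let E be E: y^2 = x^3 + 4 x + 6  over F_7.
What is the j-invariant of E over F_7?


Delta = -16(4 a^3 + 27 b^2) mod 7 = 1
-1728 * (4 a)^3 = -1728 * (4*4)^3 mod 7 = 1
j = 1 * 1^(-1) mod 7 = 1

j = 1 (mod 7)


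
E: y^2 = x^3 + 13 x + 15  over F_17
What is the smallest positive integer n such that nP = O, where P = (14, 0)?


Compute successive multiples of P until we hit O:
  1P = (14, 0)
  2P = O

ord(P) = 2


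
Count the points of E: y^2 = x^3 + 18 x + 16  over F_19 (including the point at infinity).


For each x in F_19, count y with y^2 = x^3 + 18 x + 16 mod 19:
  x = 0: RHS = 16, y in [4, 15]  -> 2 point(s)
  x = 1: RHS = 16, y in [4, 15]  -> 2 point(s)
  x = 4: RHS = 0, y in [0]  -> 1 point(s)
  x = 6: RHS = 17, y in [6, 13]  -> 2 point(s)
  x = 8: RHS = 7, y in [8, 11]  -> 2 point(s)
  x = 11: RHS = 6, y in [5, 14]  -> 2 point(s)
  x = 16: RHS = 11, y in [7, 12]  -> 2 point(s)
  x = 18: RHS = 16, y in [4, 15]  -> 2 point(s)
Affine points: 15. Add the point at infinity: total = 16.

#E(F_19) = 16


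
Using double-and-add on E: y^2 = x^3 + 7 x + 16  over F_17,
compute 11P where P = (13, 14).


k = 11 = 1011_2 (binary, LSB first: 1101)
Double-and-add from P = (13, 14):
  bit 0 = 1: acc = O + (13, 14) = (13, 14)
  bit 1 = 1: acc = (13, 14) + (16, 5) = (14, 6)
  bit 2 = 0: acc unchanged = (14, 6)
  bit 3 = 1: acc = (14, 6) + (11, 9) = (10, 7)

11P = (10, 7)


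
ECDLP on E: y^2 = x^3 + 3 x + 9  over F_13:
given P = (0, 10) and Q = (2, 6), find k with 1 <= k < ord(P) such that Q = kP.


Enumerate multiples of P until we hit Q = (2, 6):
  1P = (0, 10)
  2P = (10, 8)
  3P = (2, 6)
Match found at i = 3.

k = 3


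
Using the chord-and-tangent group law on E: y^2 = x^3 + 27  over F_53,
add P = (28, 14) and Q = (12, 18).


P != Q, so use the chord formula.
s = (y2 - y1) / (x2 - x1) = (4) / (37) mod 53 = 13
x3 = s^2 - x1 - x2 mod 53 = 13^2 - 28 - 12 = 23
y3 = s (x1 - x3) - y1 mod 53 = 13 * (28 - 23) - 14 = 51

P + Q = (23, 51)


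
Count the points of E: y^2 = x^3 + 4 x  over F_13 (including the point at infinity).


For each x in F_13, count y with y^2 = x^3 + 4 x + 0 mod 13:
  x = 0: RHS = 0, y in [0]  -> 1 point(s)
  x = 2: RHS = 3, y in [4, 9]  -> 2 point(s)
  x = 3: RHS = 0, y in [0]  -> 1 point(s)
  x = 10: RHS = 0, y in [0]  -> 1 point(s)
  x = 11: RHS = 10, y in [6, 7]  -> 2 point(s)
Affine points: 7. Add the point at infinity: total = 8.

#E(F_13) = 8


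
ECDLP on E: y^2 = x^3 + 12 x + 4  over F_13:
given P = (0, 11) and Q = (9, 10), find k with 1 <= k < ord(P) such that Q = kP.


Enumerate multiples of P until we hit Q = (9, 10):
  1P = (0, 11)
  2P = (9, 3)
  3P = (8, 12)
  4P = (4, 8)
  5P = (12, 11)
  6P = (1, 2)
  7P = (2, 7)
  8P = (2, 6)
  9P = (1, 11)
  10P = (12, 2)
  11P = (4, 5)
  12P = (8, 1)
  13P = (9, 10)
Match found at i = 13.

k = 13


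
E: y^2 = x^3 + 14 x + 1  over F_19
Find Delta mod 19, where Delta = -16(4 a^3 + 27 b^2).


4 a^3 + 27 b^2 = 4*14^3 + 27*1^2 = 10976 + 27 = 11003
Delta = -16 * (11003) = -176048
Delta mod 19 = 6

Delta = 6 (mod 19)


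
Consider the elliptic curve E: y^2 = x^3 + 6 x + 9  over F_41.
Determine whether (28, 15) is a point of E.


Check whether y^2 = x^3 + 6 x + 9 (mod 41) for (x, y) = (28, 15).
LHS: y^2 = 15^2 mod 41 = 20
RHS: x^3 + 6 x + 9 = 28^3 + 6*28 + 9 mod 41 = 30
LHS != RHS

No, not on the curve


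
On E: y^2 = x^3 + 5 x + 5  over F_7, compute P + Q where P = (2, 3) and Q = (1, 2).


P != Q, so use the chord formula.
s = (y2 - y1) / (x2 - x1) = (6) / (6) mod 7 = 1
x3 = s^2 - x1 - x2 mod 7 = 1^2 - 2 - 1 = 5
y3 = s (x1 - x3) - y1 mod 7 = 1 * (2 - 5) - 3 = 1

P + Q = (5, 1)


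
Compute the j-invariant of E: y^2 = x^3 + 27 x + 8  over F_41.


Delta = -16(4 a^3 + 27 b^2) mod 41 = 40
-1728 * (4 a)^3 = -1728 * (4*27)^3 mod 41 = 37
j = 37 * 40^(-1) mod 41 = 4

j = 4 (mod 41)


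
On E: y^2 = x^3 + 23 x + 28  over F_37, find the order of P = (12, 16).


Compute successive multiples of P until we hit O:
  1P = (12, 16)
  2P = (6, 30)
  3P = (8, 24)
  4P = (21, 2)
  5P = (32, 11)
  6P = (0, 18)
  7P = (24, 23)
  8P = (35, 23)
  ... (continuing to 36P)
  36P = O

ord(P) = 36


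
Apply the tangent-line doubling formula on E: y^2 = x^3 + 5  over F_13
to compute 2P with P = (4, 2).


Doubling: s = (3 x1^2 + a) / (2 y1)
s = (3*4^2 + 0) / (2*2) mod 13 = 12
x3 = s^2 - 2 x1 mod 13 = 12^2 - 2*4 = 6
y3 = s (x1 - x3) - y1 mod 13 = 12 * (4 - 6) - 2 = 0

2P = (6, 0)


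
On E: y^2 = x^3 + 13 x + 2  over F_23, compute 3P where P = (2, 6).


k = 3 = 11_2 (binary, LSB first: 11)
Double-and-add from P = (2, 6):
  bit 0 = 1: acc = O + (2, 6) = (2, 6)
  bit 1 = 1: acc = (2, 6) + (12, 0) = (2, 17)

3P = (2, 17)


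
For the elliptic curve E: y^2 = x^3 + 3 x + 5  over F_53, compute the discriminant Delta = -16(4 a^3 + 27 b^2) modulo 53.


4 a^3 + 27 b^2 = 4*3^3 + 27*5^2 = 108 + 675 = 783
Delta = -16 * (783) = -12528
Delta mod 53 = 33

Delta = 33 (mod 53)


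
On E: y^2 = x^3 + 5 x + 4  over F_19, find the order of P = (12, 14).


Compute successive multiples of P until we hit O:
  1P = (12, 14)
  2P = (14, 5)
  3P = (18, 13)
  4P = (17, 9)
  5P = (10, 3)
  6P = (13, 9)
  7P = (0, 2)
  8P = (8, 9)
  ... (continuing to 18P)
  18P = O

ord(P) = 18


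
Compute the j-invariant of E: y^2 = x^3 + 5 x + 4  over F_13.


Delta = -16(4 a^3 + 27 b^2) mod 13 = 12
-1728 * (4 a)^3 = -1728 * (4*5)^3 mod 13 = 5
j = 5 * 12^(-1) mod 13 = 8

j = 8 (mod 13)


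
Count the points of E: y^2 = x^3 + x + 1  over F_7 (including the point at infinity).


For each x in F_7, count y with y^2 = x^3 + 1 x + 1 mod 7:
  x = 0: RHS = 1, y in [1, 6]  -> 2 point(s)
  x = 2: RHS = 4, y in [2, 5]  -> 2 point(s)
Affine points: 4. Add the point at infinity: total = 5.

#E(F_7) = 5


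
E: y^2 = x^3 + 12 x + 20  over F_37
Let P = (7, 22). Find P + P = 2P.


Doubling: s = (3 x1^2 + a) / (2 y1)
s = (3*7^2 + 12) / (2*22) mod 37 = 28
x3 = s^2 - 2 x1 mod 37 = 28^2 - 2*7 = 30
y3 = s (x1 - x3) - y1 mod 37 = 28 * (7 - 30) - 22 = 0

2P = (30, 0)


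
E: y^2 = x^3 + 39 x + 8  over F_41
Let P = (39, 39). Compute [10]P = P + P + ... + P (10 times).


k = 10 = 1010_2 (binary, LSB first: 0101)
Double-and-add from P = (39, 39):
  bit 0 = 0: acc unchanged = O
  bit 1 = 1: acc = O + (0, 7) = (0, 7)
  bit 2 = 0: acc unchanged = (0, 7)
  bit 3 = 1: acc = (0, 7) + (26, 36) = (14, 31)

10P = (14, 31)


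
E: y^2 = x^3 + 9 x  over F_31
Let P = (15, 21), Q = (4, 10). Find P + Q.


P != Q, so use the chord formula.
s = (y2 - y1) / (x2 - x1) = (20) / (20) mod 31 = 1
x3 = s^2 - x1 - x2 mod 31 = 1^2 - 15 - 4 = 13
y3 = s (x1 - x3) - y1 mod 31 = 1 * (15 - 13) - 21 = 12

P + Q = (13, 12)


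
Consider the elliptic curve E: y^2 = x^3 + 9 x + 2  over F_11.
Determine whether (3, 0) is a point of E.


Check whether y^2 = x^3 + 9 x + 2 (mod 11) for (x, y) = (3, 0).
LHS: y^2 = 0^2 mod 11 = 0
RHS: x^3 + 9 x + 2 = 3^3 + 9*3 + 2 mod 11 = 1
LHS != RHS

No, not on the curve


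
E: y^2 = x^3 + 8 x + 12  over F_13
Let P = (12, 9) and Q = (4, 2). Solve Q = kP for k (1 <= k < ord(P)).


Enumerate multiples of P until we hit Q = (4, 2):
  1P = (12, 9)
  2P = (11, 1)
  3P = (2, 6)
  4P = (0, 5)
  5P = (4, 11)
  6P = (6, 9)
  7P = (8, 4)
  8P = (10, 0)
  9P = (8, 9)
  10P = (6, 4)
  11P = (4, 2)
Match found at i = 11.

k = 11


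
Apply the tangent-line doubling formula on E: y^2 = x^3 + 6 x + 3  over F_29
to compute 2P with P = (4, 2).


Doubling: s = (3 x1^2 + a) / (2 y1)
s = (3*4^2 + 6) / (2*2) mod 29 = 28
x3 = s^2 - 2 x1 mod 29 = 28^2 - 2*4 = 22
y3 = s (x1 - x3) - y1 mod 29 = 28 * (4 - 22) - 2 = 16

2P = (22, 16)


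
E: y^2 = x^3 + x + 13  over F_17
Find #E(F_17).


For each x in F_17, count y with y^2 = x^3 + 1 x + 13 mod 17:
  x = 0: RHS = 13, y in [8, 9]  -> 2 point(s)
  x = 1: RHS = 15, y in [7, 10]  -> 2 point(s)
  x = 3: RHS = 9, y in [3, 14]  -> 2 point(s)
  x = 4: RHS = 13, y in [8, 9]  -> 2 point(s)
  x = 12: RHS = 2, y in [6, 11]  -> 2 point(s)
  x = 13: RHS = 13, y in [8, 9]  -> 2 point(s)
  x = 14: RHS = 0, y in [0]  -> 1 point(s)
Affine points: 13. Add the point at infinity: total = 14.

#E(F_17) = 14


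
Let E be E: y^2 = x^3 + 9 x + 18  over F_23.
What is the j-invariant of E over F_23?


Delta = -16(4 a^3 + 27 b^2) mod 23 = 21
-1728 * (4 a)^3 = -1728 * (4*9)^3 mod 23 = 10
j = 10 * 21^(-1) mod 23 = 18

j = 18 (mod 23)


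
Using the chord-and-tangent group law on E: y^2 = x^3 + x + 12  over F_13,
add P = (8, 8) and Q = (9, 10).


P != Q, so use the chord formula.
s = (y2 - y1) / (x2 - x1) = (2) / (1) mod 13 = 2
x3 = s^2 - x1 - x2 mod 13 = 2^2 - 8 - 9 = 0
y3 = s (x1 - x3) - y1 mod 13 = 2 * (8 - 0) - 8 = 8

P + Q = (0, 8)


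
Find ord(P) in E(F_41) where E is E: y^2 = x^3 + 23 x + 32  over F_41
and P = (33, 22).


Compute successive multiples of P until we hit O:
  1P = (33, 22)
  2P = (18, 28)
  3P = (0, 14)
  4P = (9, 36)
  5P = (15, 29)
  6P = (32, 30)
  7P = (40, 34)
  8P = (27, 0)
  ... (continuing to 16P)
  16P = O

ord(P) = 16


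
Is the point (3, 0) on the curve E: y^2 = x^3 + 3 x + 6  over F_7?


Check whether y^2 = x^3 + 3 x + 6 (mod 7) for (x, y) = (3, 0).
LHS: y^2 = 0^2 mod 7 = 0
RHS: x^3 + 3 x + 6 = 3^3 + 3*3 + 6 mod 7 = 0
LHS = RHS

Yes, on the curve


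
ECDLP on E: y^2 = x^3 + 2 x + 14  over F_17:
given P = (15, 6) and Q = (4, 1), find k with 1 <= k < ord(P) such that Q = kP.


Enumerate multiples of P until we hit Q = (4, 1):
  1P = (15, 6)
  2P = (3, 8)
  3P = (8, 7)
  4P = (2, 14)
  5P = (4, 16)
  6P = (14, 7)
  7P = (6, 2)
  8P = (9, 8)
  9P = (12, 10)
  10P = (5, 9)
  11P = (1, 0)
  12P = (5, 8)
  13P = (12, 7)
  14P = (9, 9)
  15P = (6, 15)
  16P = (14, 10)
  17P = (4, 1)
Match found at i = 17.

k = 17


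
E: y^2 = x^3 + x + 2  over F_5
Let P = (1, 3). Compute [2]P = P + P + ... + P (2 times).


k = 2 = 10_2 (binary, LSB first: 01)
Double-and-add from P = (1, 3):
  bit 0 = 0: acc unchanged = O
  bit 1 = 1: acc = O + (4, 0) = (4, 0)

2P = (4, 0)


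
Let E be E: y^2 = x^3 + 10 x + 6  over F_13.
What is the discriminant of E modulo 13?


4 a^3 + 27 b^2 = 4*10^3 + 27*6^2 = 4000 + 972 = 4972
Delta = -16 * (4972) = -79552
Delta mod 13 = 8

Delta = 8 (mod 13)


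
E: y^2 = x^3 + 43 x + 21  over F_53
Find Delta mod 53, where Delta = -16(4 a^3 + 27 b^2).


4 a^3 + 27 b^2 = 4*43^3 + 27*21^2 = 318028 + 11907 = 329935
Delta = -16 * (329935) = -5278960
Delta mod 53 = 52

Delta = 52 (mod 53)


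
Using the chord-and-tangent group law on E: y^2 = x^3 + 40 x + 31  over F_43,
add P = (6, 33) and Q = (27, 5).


P != Q, so use the chord formula.
s = (y2 - y1) / (x2 - x1) = (15) / (21) mod 43 = 13
x3 = s^2 - x1 - x2 mod 43 = 13^2 - 6 - 27 = 7
y3 = s (x1 - x3) - y1 mod 43 = 13 * (6 - 7) - 33 = 40

P + Q = (7, 40)


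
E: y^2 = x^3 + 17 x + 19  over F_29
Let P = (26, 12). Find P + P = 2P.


Doubling: s = (3 x1^2 + a) / (2 y1)
s = (3*26^2 + 17) / (2*12) mod 29 = 26
x3 = s^2 - 2 x1 mod 29 = 26^2 - 2*26 = 15
y3 = s (x1 - x3) - y1 mod 29 = 26 * (26 - 15) - 12 = 13

2P = (15, 13)


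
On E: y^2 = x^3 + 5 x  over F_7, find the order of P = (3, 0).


Compute successive multiples of P until we hit O:
  1P = (3, 0)
  2P = O

ord(P) = 2


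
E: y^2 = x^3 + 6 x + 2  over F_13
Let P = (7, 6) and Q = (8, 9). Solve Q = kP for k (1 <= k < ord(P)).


Enumerate multiples of P until we hit Q = (8, 9):
  1P = (7, 6)
  2P = (8, 4)
  3P = (2, 10)
  4P = (1, 10)
  5P = (4, 5)
  6P = (5, 12)
  7P = (10, 3)
  8P = (10, 10)
  9P = (5, 1)
  10P = (4, 8)
  11P = (1, 3)
  12P = (2, 3)
  13P = (8, 9)
Match found at i = 13.

k = 13


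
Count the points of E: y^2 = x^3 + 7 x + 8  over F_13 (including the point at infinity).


For each x in F_13, count y with y^2 = x^3 + 7 x + 8 mod 13:
  x = 1: RHS = 3, y in [4, 9]  -> 2 point(s)
  x = 2: RHS = 4, y in [2, 11]  -> 2 point(s)
  x = 3: RHS = 4, y in [2, 11]  -> 2 point(s)
  x = 4: RHS = 9, y in [3, 10]  -> 2 point(s)
  x = 5: RHS = 12, y in [5, 8]  -> 2 point(s)
  x = 7: RHS = 10, y in [6, 7]  -> 2 point(s)
  x = 8: RHS = 4, y in [2, 11]  -> 2 point(s)
  x = 10: RHS = 12, y in [5, 8]  -> 2 point(s)
  x = 11: RHS = 12, y in [5, 8]  -> 2 point(s)
  x = 12: RHS = 0, y in [0]  -> 1 point(s)
Affine points: 19. Add the point at infinity: total = 20.

#E(F_13) = 20


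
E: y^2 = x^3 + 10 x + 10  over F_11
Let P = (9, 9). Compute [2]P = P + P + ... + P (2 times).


k = 2 = 10_2 (binary, LSB first: 01)
Double-and-add from P = (9, 9):
  bit 0 = 0: acc unchanged = O
  bit 1 = 1: acc = O + (4, 2) = (4, 2)

2P = (4, 2)


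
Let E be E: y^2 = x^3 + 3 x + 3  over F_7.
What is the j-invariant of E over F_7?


Delta = -16(4 a^3 + 27 b^2) mod 7 = 5
-1728 * (4 a)^3 = -1728 * (4*3)^3 mod 7 = 6
j = 6 * 5^(-1) mod 7 = 4

j = 4 (mod 7)


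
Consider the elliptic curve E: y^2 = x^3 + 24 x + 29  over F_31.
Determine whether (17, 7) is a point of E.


Check whether y^2 = x^3 + 24 x + 29 (mod 31) for (x, y) = (17, 7).
LHS: y^2 = 7^2 mod 31 = 18
RHS: x^3 + 24 x + 29 = 17^3 + 24*17 + 29 mod 31 = 18
LHS = RHS

Yes, on the curve


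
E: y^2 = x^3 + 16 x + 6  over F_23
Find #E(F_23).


For each x in F_23, count y with y^2 = x^3 + 16 x + 6 mod 23:
  x = 0: RHS = 6, y in [11, 12]  -> 2 point(s)
  x = 1: RHS = 0, y in [0]  -> 1 point(s)
  x = 2: RHS = 0, y in [0]  -> 1 point(s)
  x = 3: RHS = 12, y in [9, 14]  -> 2 point(s)
  x = 5: RHS = 4, y in [2, 21]  -> 2 point(s)
  x = 7: RHS = 1, y in [1, 22]  -> 2 point(s)
  x = 8: RHS = 2, y in [5, 18]  -> 2 point(s)
  x = 10: RHS = 16, y in [4, 19]  -> 2 point(s)
  x = 11: RHS = 18, y in [8, 15]  -> 2 point(s)
  x = 17: RHS = 16, y in [4, 19]  -> 2 point(s)
  x = 18: RHS = 8, y in [10, 13]  -> 2 point(s)
  x = 19: RHS = 16, y in [4, 19]  -> 2 point(s)
  x = 20: RHS = 0, y in [0]  -> 1 point(s)
  x = 21: RHS = 12, y in [9, 14]  -> 2 point(s)
  x = 22: RHS = 12, y in [9, 14]  -> 2 point(s)
Affine points: 27. Add the point at infinity: total = 28.

#E(F_23) = 28


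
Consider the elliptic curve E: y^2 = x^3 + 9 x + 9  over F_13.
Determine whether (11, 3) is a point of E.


Check whether y^2 = x^3 + 9 x + 9 (mod 13) for (x, y) = (11, 3).
LHS: y^2 = 3^2 mod 13 = 9
RHS: x^3 + 9 x + 9 = 11^3 + 9*11 + 9 mod 13 = 9
LHS = RHS

Yes, on the curve


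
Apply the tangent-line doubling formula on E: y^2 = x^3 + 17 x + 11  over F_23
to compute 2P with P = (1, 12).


Doubling: s = (3 x1^2 + a) / (2 y1)
s = (3*1^2 + 17) / (2*12) mod 23 = 20
x3 = s^2 - 2 x1 mod 23 = 20^2 - 2*1 = 7
y3 = s (x1 - x3) - y1 mod 23 = 20 * (1 - 7) - 12 = 6

2P = (7, 6)


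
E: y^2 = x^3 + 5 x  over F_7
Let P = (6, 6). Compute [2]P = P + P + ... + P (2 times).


k = 2 = 10_2 (binary, LSB first: 01)
Double-and-add from P = (6, 6):
  bit 0 = 0: acc unchanged = O
  bit 1 = 1: acc = O + (4, 0) = (4, 0)

2P = (4, 0)


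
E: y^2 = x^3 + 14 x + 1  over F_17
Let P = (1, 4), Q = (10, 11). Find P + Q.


P != Q, so use the chord formula.
s = (y2 - y1) / (x2 - x1) = (7) / (9) mod 17 = 14
x3 = s^2 - x1 - x2 mod 17 = 14^2 - 1 - 10 = 15
y3 = s (x1 - x3) - y1 mod 17 = 14 * (1 - 15) - 4 = 4

P + Q = (15, 4)


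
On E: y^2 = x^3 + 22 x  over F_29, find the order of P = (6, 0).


Compute successive multiples of P until we hit O:
  1P = (6, 0)
  2P = O

ord(P) = 2


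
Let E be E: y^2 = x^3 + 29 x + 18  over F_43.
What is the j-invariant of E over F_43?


Delta = -16(4 a^3 + 27 b^2) mod 43 = 1
-1728 * (4 a)^3 = -1728 * (4*29)^3 mod 43 = 32
j = 32 * 1^(-1) mod 43 = 32

j = 32 (mod 43)


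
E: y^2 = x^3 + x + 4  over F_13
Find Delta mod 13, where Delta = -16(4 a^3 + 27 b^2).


4 a^3 + 27 b^2 = 4*1^3 + 27*4^2 = 4 + 432 = 436
Delta = -16 * (436) = -6976
Delta mod 13 = 5

Delta = 5 (mod 13)


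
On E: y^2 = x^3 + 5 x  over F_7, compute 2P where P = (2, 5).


Doubling: s = (3 x1^2 + a) / (2 y1)
s = (3*2^2 + 5) / (2*5) mod 7 = 1
x3 = s^2 - 2 x1 mod 7 = 1^2 - 2*2 = 4
y3 = s (x1 - x3) - y1 mod 7 = 1 * (2 - 4) - 5 = 0

2P = (4, 0)


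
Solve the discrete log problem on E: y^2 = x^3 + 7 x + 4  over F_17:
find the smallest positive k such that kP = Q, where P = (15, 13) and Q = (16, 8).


Enumerate multiples of P until we hit Q = (16, 8):
  1P = (15, 13)
  2P = (3, 1)
  3P = (0, 2)
  4P = (11, 16)
  5P = (16, 9)
  6P = (2, 3)
  7P = (2, 14)
  8P = (16, 8)
Match found at i = 8.

k = 8


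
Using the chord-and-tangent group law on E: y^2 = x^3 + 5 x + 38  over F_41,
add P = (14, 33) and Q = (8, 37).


P != Q, so use the chord formula.
s = (y2 - y1) / (x2 - x1) = (4) / (35) mod 41 = 13
x3 = s^2 - x1 - x2 mod 41 = 13^2 - 14 - 8 = 24
y3 = s (x1 - x3) - y1 mod 41 = 13 * (14 - 24) - 33 = 1

P + Q = (24, 1)


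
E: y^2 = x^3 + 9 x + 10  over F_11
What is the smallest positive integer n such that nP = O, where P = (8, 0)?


Compute successive multiples of P until we hit O:
  1P = (8, 0)
  2P = O

ord(P) = 2


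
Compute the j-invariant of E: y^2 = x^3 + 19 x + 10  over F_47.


Delta = -16(4 a^3 + 27 b^2) mod 47 = 44
-1728 * (4 a)^3 = -1728 * (4*19)^3 mod 47 = 3
j = 3 * 44^(-1) mod 47 = 46

j = 46 (mod 47)


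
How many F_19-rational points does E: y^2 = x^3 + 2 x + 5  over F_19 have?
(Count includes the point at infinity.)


For each x in F_19, count y with y^2 = x^3 + 2 x + 5 mod 19:
  x = 0: RHS = 5, y in [9, 10]  -> 2 point(s)
  x = 2: RHS = 17, y in [6, 13]  -> 2 point(s)
  x = 3: RHS = 0, y in [0]  -> 1 point(s)
  x = 4: RHS = 1, y in [1, 18]  -> 2 point(s)
  x = 5: RHS = 7, y in [8, 11]  -> 2 point(s)
  x = 6: RHS = 5, y in [9, 10]  -> 2 point(s)
  x = 7: RHS = 1, y in [1, 18]  -> 2 point(s)
  x = 8: RHS = 1, y in [1, 18]  -> 2 point(s)
  x = 9: RHS = 11, y in [7, 12]  -> 2 point(s)
  x = 11: RHS = 9, y in [3, 16]  -> 2 point(s)
  x = 12: RHS = 9, y in [3, 16]  -> 2 point(s)
  x = 13: RHS = 5, y in [9, 10]  -> 2 point(s)
  x = 15: RHS = 9, y in [3, 16]  -> 2 point(s)
Affine points: 25. Add the point at infinity: total = 26.

#E(F_19) = 26


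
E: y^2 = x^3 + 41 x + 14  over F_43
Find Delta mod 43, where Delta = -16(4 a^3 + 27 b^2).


4 a^3 + 27 b^2 = 4*41^3 + 27*14^2 = 275684 + 5292 = 280976
Delta = -16 * (280976) = -4495616
Delta mod 43 = 34

Delta = 34 (mod 43)


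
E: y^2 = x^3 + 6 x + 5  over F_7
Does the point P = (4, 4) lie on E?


Check whether y^2 = x^3 + 6 x + 5 (mod 7) for (x, y) = (4, 4).
LHS: y^2 = 4^2 mod 7 = 2
RHS: x^3 + 6 x + 5 = 4^3 + 6*4 + 5 mod 7 = 2
LHS = RHS

Yes, on the curve


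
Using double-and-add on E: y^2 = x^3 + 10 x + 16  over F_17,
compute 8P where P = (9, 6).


k = 8 = 1000_2 (binary, LSB first: 0001)
Double-and-add from P = (9, 6):
  bit 0 = 0: acc unchanged = O
  bit 1 = 0: acc unchanged = O
  bit 2 = 0: acc unchanged = O
  bit 3 = 1: acc = O + (7, 2) = (7, 2)

8P = (7, 2)


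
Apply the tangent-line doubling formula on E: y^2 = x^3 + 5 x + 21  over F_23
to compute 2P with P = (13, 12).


Doubling: s = (3 x1^2 + a) / (2 y1)
s = (3*13^2 + 5) / (2*12) mod 23 = 6
x3 = s^2 - 2 x1 mod 23 = 6^2 - 2*13 = 10
y3 = s (x1 - x3) - y1 mod 23 = 6 * (13 - 10) - 12 = 6

2P = (10, 6)


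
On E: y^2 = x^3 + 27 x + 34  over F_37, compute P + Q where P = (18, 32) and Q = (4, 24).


P != Q, so use the chord formula.
s = (y2 - y1) / (x2 - x1) = (29) / (23) mod 37 = 27
x3 = s^2 - x1 - x2 mod 37 = 27^2 - 18 - 4 = 4
y3 = s (x1 - x3) - y1 mod 37 = 27 * (18 - 4) - 32 = 13

P + Q = (4, 13)


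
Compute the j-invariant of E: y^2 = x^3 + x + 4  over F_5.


Delta = -16(4 a^3 + 27 b^2) mod 5 = 4
-1728 * (4 a)^3 = -1728 * (4*1)^3 mod 5 = 3
j = 3 * 4^(-1) mod 5 = 2

j = 2 (mod 5)


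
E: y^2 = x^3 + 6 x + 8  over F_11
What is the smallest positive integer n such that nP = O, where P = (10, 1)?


Compute successive multiples of P until we hit O:
  1P = (10, 1)
  2P = (3, 3)
  3P = (1, 9)
  4P = (5, 8)
  5P = (5, 3)
  6P = (1, 2)
  7P = (3, 8)
  8P = (10, 10)
  ... (continuing to 9P)
  9P = O

ord(P) = 9


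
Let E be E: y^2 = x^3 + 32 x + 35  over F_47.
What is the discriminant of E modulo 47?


4 a^3 + 27 b^2 = 4*32^3 + 27*35^2 = 131072 + 33075 = 164147
Delta = -16 * (164147) = -2626352
Delta mod 47 = 8

Delta = 8 (mod 47)


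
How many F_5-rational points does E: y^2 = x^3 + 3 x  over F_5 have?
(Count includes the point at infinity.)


For each x in F_5, count y with y^2 = x^3 + 3 x + 0 mod 5:
  x = 0: RHS = 0, y in [0]  -> 1 point(s)
  x = 1: RHS = 4, y in [2, 3]  -> 2 point(s)
  x = 2: RHS = 4, y in [2, 3]  -> 2 point(s)
  x = 3: RHS = 1, y in [1, 4]  -> 2 point(s)
  x = 4: RHS = 1, y in [1, 4]  -> 2 point(s)
Affine points: 9. Add the point at infinity: total = 10.

#E(F_5) = 10


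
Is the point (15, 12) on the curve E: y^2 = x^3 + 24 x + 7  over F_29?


Check whether y^2 = x^3 + 24 x + 7 (mod 29) for (x, y) = (15, 12).
LHS: y^2 = 12^2 mod 29 = 28
RHS: x^3 + 24 x + 7 = 15^3 + 24*15 + 7 mod 29 = 1
LHS != RHS

No, not on the curve


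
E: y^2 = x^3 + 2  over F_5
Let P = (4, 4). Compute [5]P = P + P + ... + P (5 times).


k = 5 = 101_2 (binary, LSB first: 101)
Double-and-add from P = (4, 4):
  bit 0 = 1: acc = O + (4, 4) = (4, 4)
  bit 1 = 0: acc unchanged = (4, 4)
  bit 2 = 1: acc = (4, 4) + (3, 3) = (4, 1)

5P = (4, 1)


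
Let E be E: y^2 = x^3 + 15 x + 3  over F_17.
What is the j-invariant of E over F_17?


Delta = -16(4 a^3 + 27 b^2) mod 17 = 7
-1728 * (4 a)^3 = -1728 * (4*15)^3 mod 17 = 5
j = 5 * 7^(-1) mod 17 = 8

j = 8 (mod 17)


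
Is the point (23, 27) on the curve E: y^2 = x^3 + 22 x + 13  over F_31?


Check whether y^2 = x^3 + 22 x + 13 (mod 31) for (x, y) = (23, 27).
LHS: y^2 = 27^2 mod 31 = 16
RHS: x^3 + 22 x + 13 = 23^3 + 22*23 + 13 mod 31 = 7
LHS != RHS

No, not on the curve


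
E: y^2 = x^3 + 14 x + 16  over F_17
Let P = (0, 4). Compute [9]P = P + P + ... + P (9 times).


k = 9 = 1001_2 (binary, LSB first: 1001)
Double-and-add from P = (0, 4):
  bit 0 = 1: acc = O + (0, 4) = (0, 4)
  bit 1 = 0: acc unchanged = (0, 4)
  bit 2 = 0: acc unchanged = (0, 4)
  bit 3 = 1: acc = (0, 4) + (2, 16) = (0, 13)

9P = (0, 13)


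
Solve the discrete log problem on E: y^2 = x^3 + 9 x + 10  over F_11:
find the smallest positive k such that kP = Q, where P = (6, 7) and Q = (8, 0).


Enumerate multiples of P until we hit Q = (8, 0):
  1P = (6, 7)
  2P = (2, 6)
  3P = (1, 8)
  4P = (8, 0)
Match found at i = 4.

k = 4


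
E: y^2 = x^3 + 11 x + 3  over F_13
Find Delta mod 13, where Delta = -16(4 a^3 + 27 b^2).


4 a^3 + 27 b^2 = 4*11^3 + 27*3^2 = 5324 + 243 = 5567
Delta = -16 * (5567) = -89072
Delta mod 13 = 4

Delta = 4 (mod 13)


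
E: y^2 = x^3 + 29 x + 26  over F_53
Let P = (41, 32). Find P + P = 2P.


Doubling: s = (3 x1^2 + a) / (2 y1)
s = (3*41^2 + 29) / (2*32) mod 53 = 13
x3 = s^2 - 2 x1 mod 53 = 13^2 - 2*41 = 34
y3 = s (x1 - x3) - y1 mod 53 = 13 * (41 - 34) - 32 = 6

2P = (34, 6)


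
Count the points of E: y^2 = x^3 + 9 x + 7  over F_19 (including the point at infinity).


For each x in F_19, count y with y^2 = x^3 + 9 x + 7 mod 19:
  x = 0: RHS = 7, y in [8, 11]  -> 2 point(s)
  x = 1: RHS = 17, y in [6, 13]  -> 2 point(s)
  x = 3: RHS = 4, y in [2, 17]  -> 2 point(s)
  x = 5: RHS = 6, y in [5, 14]  -> 2 point(s)
  x = 6: RHS = 11, y in [7, 12]  -> 2 point(s)
  x = 9: RHS = 0, y in [0]  -> 1 point(s)
  x = 12: RHS = 0, y in [0]  -> 1 point(s)
  x = 17: RHS = 0, y in [0]  -> 1 point(s)
  x = 18: RHS = 16, y in [4, 15]  -> 2 point(s)
Affine points: 15. Add the point at infinity: total = 16.

#E(F_19) = 16


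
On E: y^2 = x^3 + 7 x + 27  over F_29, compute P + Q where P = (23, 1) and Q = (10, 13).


P != Q, so use the chord formula.
s = (y2 - y1) / (x2 - x1) = (12) / (16) mod 29 = 8
x3 = s^2 - x1 - x2 mod 29 = 8^2 - 23 - 10 = 2
y3 = s (x1 - x3) - y1 mod 29 = 8 * (23 - 2) - 1 = 22

P + Q = (2, 22)


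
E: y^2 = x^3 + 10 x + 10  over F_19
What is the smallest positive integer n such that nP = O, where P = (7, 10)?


Compute successive multiples of P until we hit O:
  1P = (7, 10)
  2P = (11, 8)
  3P = (6, 18)
  4P = (13, 0)
  5P = (6, 1)
  6P = (11, 11)
  7P = (7, 9)
  8P = O

ord(P) = 8


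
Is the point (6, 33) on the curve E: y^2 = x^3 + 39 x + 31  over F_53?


Check whether y^2 = x^3 + 39 x + 31 (mod 53) for (x, y) = (6, 33).
LHS: y^2 = 33^2 mod 53 = 29
RHS: x^3 + 39 x + 31 = 6^3 + 39*6 + 31 mod 53 = 4
LHS != RHS

No, not on the curve


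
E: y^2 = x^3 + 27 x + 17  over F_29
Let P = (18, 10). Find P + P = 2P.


Doubling: s = (3 x1^2 + a) / (2 y1)
s = (3*18^2 + 27) / (2*10) mod 29 = 5
x3 = s^2 - 2 x1 mod 29 = 5^2 - 2*18 = 18
y3 = s (x1 - x3) - y1 mod 29 = 5 * (18 - 18) - 10 = 19

2P = (18, 19)


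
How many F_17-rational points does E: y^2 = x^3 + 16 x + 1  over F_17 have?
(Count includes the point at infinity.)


For each x in F_17, count y with y^2 = x^3 + 16 x + 1 mod 17:
  x = 0: RHS = 1, y in [1, 16]  -> 2 point(s)
  x = 1: RHS = 1, y in [1, 16]  -> 2 point(s)
  x = 3: RHS = 8, y in [5, 12]  -> 2 point(s)
  x = 5: RHS = 2, y in [6, 11]  -> 2 point(s)
  x = 12: RHS = 0, y in [0]  -> 1 point(s)
  x = 13: RHS = 9, y in [3, 14]  -> 2 point(s)
  x = 16: RHS = 1, y in [1, 16]  -> 2 point(s)
Affine points: 13. Add the point at infinity: total = 14.

#E(F_17) = 14


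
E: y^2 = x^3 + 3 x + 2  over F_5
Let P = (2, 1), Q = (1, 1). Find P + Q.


P != Q, so use the chord formula.
s = (y2 - y1) / (x2 - x1) = (0) / (4) mod 5 = 0
x3 = s^2 - x1 - x2 mod 5 = 0^2 - 2 - 1 = 2
y3 = s (x1 - x3) - y1 mod 5 = 0 * (2 - 2) - 1 = 4

P + Q = (2, 4)


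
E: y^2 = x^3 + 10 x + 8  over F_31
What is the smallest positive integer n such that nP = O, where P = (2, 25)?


Compute successive multiples of P until we hit O:
  1P = (2, 25)
  2P = (14, 28)
  3P = (17, 10)
  4P = (13, 17)
  5P = (5, 11)
  6P = (1, 22)
  7P = (6, 25)
  8P = (23, 6)
  ... (continuing to 31P)
  31P = O

ord(P) = 31


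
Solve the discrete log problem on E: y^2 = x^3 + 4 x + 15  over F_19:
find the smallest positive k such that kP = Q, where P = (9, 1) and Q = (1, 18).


Enumerate multiples of P until we hit Q = (1, 18):
  1P = (9, 1)
  2P = (1, 18)
Match found at i = 2.

k = 2


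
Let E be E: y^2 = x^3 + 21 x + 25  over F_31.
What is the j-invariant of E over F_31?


Delta = -16(4 a^3 + 27 b^2) mod 31 = 26
-1728 * (4 a)^3 = -1728 * (4*21)^3 mod 31 = 27
j = 27 * 26^(-1) mod 31 = 7

j = 7 (mod 31)


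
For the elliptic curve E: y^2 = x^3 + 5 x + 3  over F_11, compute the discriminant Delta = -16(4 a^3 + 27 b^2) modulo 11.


4 a^3 + 27 b^2 = 4*5^3 + 27*3^2 = 500 + 243 = 743
Delta = -16 * (743) = -11888
Delta mod 11 = 3

Delta = 3 (mod 11)


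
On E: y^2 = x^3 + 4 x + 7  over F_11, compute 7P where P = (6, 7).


k = 7 = 111_2 (binary, LSB first: 111)
Double-and-add from P = (6, 7):
  bit 0 = 1: acc = O + (6, 7) = (6, 7)
  bit 1 = 1: acc = (6, 7) + (8, 10) = (2, 10)
  bit 2 = 1: acc = (2, 10) + (7, 2) = (5, 8)

7P = (5, 8)


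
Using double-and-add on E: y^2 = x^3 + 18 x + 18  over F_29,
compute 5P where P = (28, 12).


k = 5 = 101_2 (binary, LSB first: 101)
Double-and-add from P = (28, 12):
  bit 0 = 1: acc = O + (28, 12) = (28, 12)
  bit 1 = 0: acc unchanged = (28, 12)
  bit 2 = 1: acc = (28, 12) + (21, 0) = (22, 19)

5P = (22, 19)


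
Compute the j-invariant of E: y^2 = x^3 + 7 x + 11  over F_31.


Delta = -16(4 a^3 + 27 b^2) mod 31 = 21
-1728 * (4 a)^3 = -1728 * (4*7)^3 mod 31 = 1
j = 1 * 21^(-1) mod 31 = 3

j = 3 (mod 31)


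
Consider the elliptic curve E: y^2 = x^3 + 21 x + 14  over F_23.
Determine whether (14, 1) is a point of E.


Check whether y^2 = x^3 + 21 x + 14 (mod 23) for (x, y) = (14, 1).
LHS: y^2 = 1^2 mod 23 = 1
RHS: x^3 + 21 x + 14 = 14^3 + 21*14 + 14 mod 23 = 16
LHS != RHS

No, not on the curve


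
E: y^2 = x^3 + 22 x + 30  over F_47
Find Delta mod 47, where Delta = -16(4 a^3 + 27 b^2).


4 a^3 + 27 b^2 = 4*22^3 + 27*30^2 = 42592 + 24300 = 66892
Delta = -16 * (66892) = -1070272
Delta mod 47 = 12

Delta = 12 (mod 47)


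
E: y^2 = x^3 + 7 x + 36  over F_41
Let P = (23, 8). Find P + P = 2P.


Doubling: s = (3 x1^2 + a) / (2 y1)
s = (3*23^2 + 7) / (2*8) mod 41 = 33
x3 = s^2 - 2 x1 mod 41 = 33^2 - 2*23 = 18
y3 = s (x1 - x3) - y1 mod 41 = 33 * (23 - 18) - 8 = 34

2P = (18, 34)


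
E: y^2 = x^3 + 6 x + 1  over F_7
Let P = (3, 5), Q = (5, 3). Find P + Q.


P != Q, so use the chord formula.
s = (y2 - y1) / (x2 - x1) = (5) / (2) mod 7 = 6
x3 = s^2 - x1 - x2 mod 7 = 6^2 - 3 - 5 = 0
y3 = s (x1 - x3) - y1 mod 7 = 6 * (3 - 0) - 5 = 6

P + Q = (0, 6)


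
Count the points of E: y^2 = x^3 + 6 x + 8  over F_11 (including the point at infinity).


For each x in F_11, count y with y^2 = x^3 + 6 x + 8 mod 11:
  x = 1: RHS = 4, y in [2, 9]  -> 2 point(s)
  x = 3: RHS = 9, y in [3, 8]  -> 2 point(s)
  x = 5: RHS = 9, y in [3, 8]  -> 2 point(s)
  x = 10: RHS = 1, y in [1, 10]  -> 2 point(s)
Affine points: 8. Add the point at infinity: total = 9.

#E(F_11) = 9


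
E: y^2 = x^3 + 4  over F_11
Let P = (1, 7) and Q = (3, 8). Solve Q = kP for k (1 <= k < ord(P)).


Enumerate multiples of P until we hit Q = (3, 8):
  1P = (1, 7)
  2P = (10, 6)
  3P = (3, 3)
  4P = (0, 2)
  5P = (2, 10)
  6P = (6, 0)
  7P = (2, 1)
  8P = (0, 9)
  9P = (3, 8)
Match found at i = 9.

k = 9


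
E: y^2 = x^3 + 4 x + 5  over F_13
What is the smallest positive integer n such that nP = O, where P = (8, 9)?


Compute successive multiples of P until we hit O:
  1P = (8, 9)
  2P = (9, 9)
  3P = (9, 4)
  4P = (8, 4)
  5P = O

ord(P) = 5


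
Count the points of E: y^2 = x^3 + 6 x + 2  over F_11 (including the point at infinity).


For each x in F_11, count y with y^2 = x^3 + 6 x + 2 mod 11:
  x = 1: RHS = 9, y in [3, 8]  -> 2 point(s)
  x = 2: RHS = 0, y in [0]  -> 1 point(s)
  x = 3: RHS = 3, y in [5, 6]  -> 2 point(s)
  x = 5: RHS = 3, y in [5, 6]  -> 2 point(s)
  x = 6: RHS = 1, y in [1, 10]  -> 2 point(s)
  x = 8: RHS = 1, y in [1, 10]  -> 2 point(s)
  x = 9: RHS = 4, y in [2, 9]  -> 2 point(s)
Affine points: 13. Add the point at infinity: total = 14.

#E(F_11) = 14


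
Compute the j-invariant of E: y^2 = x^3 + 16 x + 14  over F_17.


Delta = -16(4 a^3 + 27 b^2) mod 17 = 1
-1728 * (4 a)^3 = -1728 * (4*16)^3 mod 17 = 7
j = 7 * 1^(-1) mod 17 = 7

j = 7 (mod 17)


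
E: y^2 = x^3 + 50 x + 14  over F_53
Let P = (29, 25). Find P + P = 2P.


Doubling: s = (3 x1^2 + a) / (2 y1)
s = (3*29^2 + 50) / (2*25) mod 53 = 8
x3 = s^2 - 2 x1 mod 53 = 8^2 - 2*29 = 6
y3 = s (x1 - x3) - y1 mod 53 = 8 * (29 - 6) - 25 = 0

2P = (6, 0)


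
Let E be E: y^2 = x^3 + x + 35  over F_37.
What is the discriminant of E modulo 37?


4 a^3 + 27 b^2 = 4*1^3 + 27*35^2 = 4 + 33075 = 33079
Delta = -16 * (33079) = -529264
Delta mod 37 = 21

Delta = 21 (mod 37)


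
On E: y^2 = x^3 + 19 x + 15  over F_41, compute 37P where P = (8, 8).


k = 37 = 100101_2 (binary, LSB first: 101001)
Double-and-add from P = (8, 8):
  bit 0 = 1: acc = O + (8, 8) = (8, 8)
  bit 1 = 0: acc unchanged = (8, 8)
  bit 2 = 1: acc = (8, 8) + (37, 11) = (14, 14)
  bit 3 = 0: acc unchanged = (14, 14)
  bit 4 = 0: acc unchanged = (14, 14)
  bit 5 = 1: acc = (14, 14) + (34, 20) = (14, 27)

37P = (14, 27)


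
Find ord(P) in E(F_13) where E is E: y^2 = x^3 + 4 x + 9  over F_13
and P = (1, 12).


Compute successive multiples of P until we hit O:
  1P = (1, 12)
  2P = (7, 9)
  3P = (2, 8)
  4P = (0, 10)
  5P = (3, 10)
  6P = (10, 10)
  7P = (12, 2)
  8P = (12, 11)
  ... (continuing to 15P)
  15P = O

ord(P) = 15


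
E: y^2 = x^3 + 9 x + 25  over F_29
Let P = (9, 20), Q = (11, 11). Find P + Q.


P != Q, so use the chord formula.
s = (y2 - y1) / (x2 - x1) = (20) / (2) mod 29 = 10
x3 = s^2 - x1 - x2 mod 29 = 10^2 - 9 - 11 = 22
y3 = s (x1 - x3) - y1 mod 29 = 10 * (9 - 22) - 20 = 24

P + Q = (22, 24)


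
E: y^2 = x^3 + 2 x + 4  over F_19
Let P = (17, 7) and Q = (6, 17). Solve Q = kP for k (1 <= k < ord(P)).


Enumerate multiples of P until we hit Q = (6, 17):
  1P = (17, 7)
  2P = (5, 5)
  3P = (6, 17)
Match found at i = 3.

k = 3


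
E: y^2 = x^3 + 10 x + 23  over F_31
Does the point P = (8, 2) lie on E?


Check whether y^2 = x^3 + 10 x + 23 (mod 31) for (x, y) = (8, 2).
LHS: y^2 = 2^2 mod 31 = 4
RHS: x^3 + 10 x + 23 = 8^3 + 10*8 + 23 mod 31 = 26
LHS != RHS

No, not on the curve


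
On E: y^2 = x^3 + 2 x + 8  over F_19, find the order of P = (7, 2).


Compute successive multiples of P until we hit O:
  1P = (7, 2)
  2P = (2, 18)
  3P = (2, 1)
  4P = (7, 17)
  5P = O

ord(P) = 5


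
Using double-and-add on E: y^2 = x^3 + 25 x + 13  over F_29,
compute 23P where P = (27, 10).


k = 23 = 10111_2 (binary, LSB first: 11101)
Double-and-add from P = (27, 10):
  bit 0 = 1: acc = O + (27, 10) = (27, 10)
  bit 1 = 1: acc = (27, 10) + (3, 17) = (23, 13)
  bit 2 = 1: acc = (23, 13) + (14, 2) = (25, 20)
  bit 3 = 0: acc unchanged = (25, 20)
  bit 4 = 1: acc = (25, 20) + (24, 16) = (25, 9)

23P = (25, 9)


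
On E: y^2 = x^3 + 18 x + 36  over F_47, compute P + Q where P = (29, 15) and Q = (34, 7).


P != Q, so use the chord formula.
s = (y2 - y1) / (x2 - x1) = (39) / (5) mod 47 = 36
x3 = s^2 - x1 - x2 mod 47 = 36^2 - 29 - 34 = 11
y3 = s (x1 - x3) - y1 mod 47 = 36 * (29 - 11) - 15 = 22

P + Q = (11, 22)


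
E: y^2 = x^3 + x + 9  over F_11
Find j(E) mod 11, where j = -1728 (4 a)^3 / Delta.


Delta = -16(4 a^3 + 27 b^2) mod 11 = 1
-1728 * (4 a)^3 = -1728 * (4*1)^3 mod 11 = 2
j = 2 * 1^(-1) mod 11 = 2

j = 2 (mod 11)


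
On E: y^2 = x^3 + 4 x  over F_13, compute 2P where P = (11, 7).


Doubling: s = (3 x1^2 + a) / (2 y1)
s = (3*11^2 + 4) / (2*7) mod 13 = 3
x3 = s^2 - 2 x1 mod 13 = 3^2 - 2*11 = 0
y3 = s (x1 - x3) - y1 mod 13 = 3 * (11 - 0) - 7 = 0

2P = (0, 0)


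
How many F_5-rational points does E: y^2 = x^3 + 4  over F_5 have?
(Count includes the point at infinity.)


For each x in F_5, count y with y^2 = x^3 + 0 x + 4 mod 5:
  x = 0: RHS = 4, y in [2, 3]  -> 2 point(s)
  x = 1: RHS = 0, y in [0]  -> 1 point(s)
  x = 3: RHS = 1, y in [1, 4]  -> 2 point(s)
Affine points: 5. Add the point at infinity: total = 6.

#E(F_5) = 6


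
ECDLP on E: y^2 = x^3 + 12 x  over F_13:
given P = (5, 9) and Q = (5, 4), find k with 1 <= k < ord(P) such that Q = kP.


Enumerate multiples of P until we hit Q = (5, 4):
  1P = (5, 9)
  2P = (0, 0)
  3P = (5, 4)
Match found at i = 3.

k = 3


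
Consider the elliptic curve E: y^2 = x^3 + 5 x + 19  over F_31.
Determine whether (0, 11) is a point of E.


Check whether y^2 = x^3 + 5 x + 19 (mod 31) for (x, y) = (0, 11).
LHS: y^2 = 11^2 mod 31 = 28
RHS: x^3 + 5 x + 19 = 0^3 + 5*0 + 19 mod 31 = 19
LHS != RHS

No, not on the curve


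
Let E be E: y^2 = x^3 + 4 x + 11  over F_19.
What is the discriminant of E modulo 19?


4 a^3 + 27 b^2 = 4*4^3 + 27*11^2 = 256 + 3267 = 3523
Delta = -16 * (3523) = -56368
Delta mod 19 = 5

Delta = 5 (mod 19)


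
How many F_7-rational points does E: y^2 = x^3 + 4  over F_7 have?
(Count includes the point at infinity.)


For each x in F_7, count y with y^2 = x^3 + 0 x + 4 mod 7:
  x = 0: RHS = 4, y in [2, 5]  -> 2 point(s)
Affine points: 2. Add the point at infinity: total = 3.

#E(F_7) = 3


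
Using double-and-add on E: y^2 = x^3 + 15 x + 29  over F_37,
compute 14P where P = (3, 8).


k = 14 = 1110_2 (binary, LSB first: 0111)
Double-and-add from P = (3, 8):
  bit 0 = 0: acc unchanged = O
  bit 1 = 1: acc = O + (35, 19) = (35, 19)
  bit 2 = 1: acc = (35, 19) + (30, 5) = (5, 28)
  bit 3 = 1: acc = (5, 28) + (13, 4) = (28, 4)

14P = (28, 4)


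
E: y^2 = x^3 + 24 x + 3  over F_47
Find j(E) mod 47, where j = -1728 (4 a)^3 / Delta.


Delta = -16(4 a^3 + 27 b^2) mod 47 = 5
-1728 * (4 a)^3 = -1728 * (4*24)^3 mod 47 = 41
j = 41 * 5^(-1) mod 47 = 27

j = 27 (mod 47)


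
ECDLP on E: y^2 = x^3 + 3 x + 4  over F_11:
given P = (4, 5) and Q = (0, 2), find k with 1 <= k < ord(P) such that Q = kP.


Enumerate multiples of P until we hit Q = (0, 2):
  1P = (4, 5)
  2P = (8, 1)
  3P = (0, 2)
Match found at i = 3.

k = 3


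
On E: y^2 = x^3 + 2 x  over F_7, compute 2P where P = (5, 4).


Doubling: s = (3 x1^2 + a) / (2 y1)
s = (3*5^2 + 2) / (2*4) mod 7 = 0
x3 = s^2 - 2 x1 mod 7 = 0^2 - 2*5 = 4
y3 = s (x1 - x3) - y1 mod 7 = 0 * (5 - 4) - 4 = 3

2P = (4, 3)
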